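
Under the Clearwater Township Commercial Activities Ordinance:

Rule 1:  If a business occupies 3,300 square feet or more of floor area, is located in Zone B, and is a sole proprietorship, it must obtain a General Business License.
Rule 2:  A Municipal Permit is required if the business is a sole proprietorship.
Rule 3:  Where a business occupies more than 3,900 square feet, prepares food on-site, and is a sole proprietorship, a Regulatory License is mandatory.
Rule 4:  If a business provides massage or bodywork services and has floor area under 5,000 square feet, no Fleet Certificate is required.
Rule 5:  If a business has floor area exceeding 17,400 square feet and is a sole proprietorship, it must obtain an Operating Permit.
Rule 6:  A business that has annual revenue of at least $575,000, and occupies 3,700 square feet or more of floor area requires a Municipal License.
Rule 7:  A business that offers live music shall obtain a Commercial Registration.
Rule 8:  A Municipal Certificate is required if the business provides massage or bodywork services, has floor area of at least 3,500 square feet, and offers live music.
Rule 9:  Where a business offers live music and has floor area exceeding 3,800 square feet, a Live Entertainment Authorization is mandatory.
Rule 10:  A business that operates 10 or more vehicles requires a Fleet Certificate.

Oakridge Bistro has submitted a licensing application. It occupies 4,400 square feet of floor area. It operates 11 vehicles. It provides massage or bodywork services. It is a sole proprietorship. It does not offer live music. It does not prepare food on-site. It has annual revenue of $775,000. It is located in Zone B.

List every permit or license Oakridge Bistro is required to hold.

General Business License, Municipal License, Municipal Permit

Rule 1: floor area 4,400 square feet ≥ 3,300 square feet; is located in Zone B; is a sole proprietorship → General Business License required.
Rule 2: is a sole proprietorship → Municipal Permit required.
Rule 3: floor area 4,400 square feet > 3,900 square feet; does not prepare food on-site; is a sole proprietorship → Regulatory License not required.
Rule 4: provides massage or bodywork services; floor area 4,400 square feet < 5,000 square feet → exempt from Fleet Certificate.
Rule 5: floor area 4,400 square feet ≤ 17,400 square feet; is a sole proprietorship → Operating Permit not required.
Rule 6: revenue $775,000 ≥ $575,000; floor area 4,400 square feet ≥ 3,700 square feet → Municipal License required.
Rule 7: does not offer live music → Commercial Registration not required.
Rule 8: provides massage or bodywork services; floor area 4,400 square feet ≥ 3,500 square feet; does not offer live music → Municipal Certificate not required.
Rule 9: does not offer live music; floor area 4,400 square feet > 3,800 square feet → Live Entertainment Authorization not required.
Rule 10: vehicles 11 ≥ 10 → Fleet Certificate required.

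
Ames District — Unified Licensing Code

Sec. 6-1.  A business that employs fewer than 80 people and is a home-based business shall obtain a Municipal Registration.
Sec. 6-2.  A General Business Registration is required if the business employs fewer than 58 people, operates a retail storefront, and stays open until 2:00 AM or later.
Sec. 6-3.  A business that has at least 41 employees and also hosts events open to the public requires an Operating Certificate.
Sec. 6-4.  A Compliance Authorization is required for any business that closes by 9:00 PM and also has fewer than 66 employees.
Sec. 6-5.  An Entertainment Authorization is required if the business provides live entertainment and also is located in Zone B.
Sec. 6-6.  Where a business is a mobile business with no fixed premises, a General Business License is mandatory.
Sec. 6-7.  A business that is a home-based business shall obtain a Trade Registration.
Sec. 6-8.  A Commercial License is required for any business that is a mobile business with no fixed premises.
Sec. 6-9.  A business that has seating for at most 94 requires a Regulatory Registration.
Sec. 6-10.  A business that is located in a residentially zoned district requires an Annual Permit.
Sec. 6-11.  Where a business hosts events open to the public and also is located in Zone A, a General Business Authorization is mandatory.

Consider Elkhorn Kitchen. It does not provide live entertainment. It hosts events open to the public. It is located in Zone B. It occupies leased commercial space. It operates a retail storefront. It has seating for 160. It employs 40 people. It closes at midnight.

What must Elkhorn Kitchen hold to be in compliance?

None

Sec. 6-1. employees 40 < 80; occupies leased commercial space (not: is a home-based business) → Municipal Registration not required.
Sec. 6-2. employees 40 < 58; operates a retail storefront; closes midnight, at/before 2:00 AM → General Business Registration not required.
Sec. 6-3. employees 40 < 41; hosts events open to the public → Operating Certificate not required.
Sec. 6-4. closes midnight, after 9:00 PM; employees 40 < 66 → Compliance Authorization not required.
Sec. 6-5. does not provide live entertainment; is located in Zone B → Entertainment Authorization not required.
Sec. 6-6. occupies leased commercial space (not: is a mobile business with no fixed premises) → General Business License not required.
Sec. 6-7. occupies leased commercial space (not: is a home-based business) → Trade Registration not required.
Sec. 6-8. occupies leased commercial space (not: is a mobile business with no fixed premises) → Commercial License not required.
Sec. 6-9. seating 160 > 94 → Regulatory Registration not required.
Sec. 6-10. is located in Zone B (not: is located in a residentially zoned district) → Annual Permit not required.
Sec. 6-11. hosts events open to the public; is located in Zone B (not: is located in Zone A) → General Business Authorization not required.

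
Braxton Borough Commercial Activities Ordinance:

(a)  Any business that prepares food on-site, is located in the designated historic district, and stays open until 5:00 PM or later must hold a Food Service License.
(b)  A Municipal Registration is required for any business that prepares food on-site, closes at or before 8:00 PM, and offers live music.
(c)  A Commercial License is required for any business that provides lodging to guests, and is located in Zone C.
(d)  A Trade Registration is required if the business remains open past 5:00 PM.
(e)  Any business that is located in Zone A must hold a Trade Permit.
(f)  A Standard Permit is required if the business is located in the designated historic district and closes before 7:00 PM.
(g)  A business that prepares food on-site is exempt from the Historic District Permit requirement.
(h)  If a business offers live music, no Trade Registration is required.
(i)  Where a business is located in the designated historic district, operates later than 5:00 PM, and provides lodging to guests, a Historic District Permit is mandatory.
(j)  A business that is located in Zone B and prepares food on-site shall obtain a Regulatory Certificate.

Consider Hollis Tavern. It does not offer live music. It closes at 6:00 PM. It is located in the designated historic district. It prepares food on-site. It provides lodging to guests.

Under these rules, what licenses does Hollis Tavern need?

Food Service License, Standard Permit, Trade Registration

(a) prepares food on-site; is located in the designated historic district; closes 6:00 PM, after 5:00 PM → Food Service License required.
(b) prepares food on-site; closes 6:00 PM, at/before 8:00 PM; does not offer live music → Municipal Registration not required.
(c) provides lodging to guests; is located in the designated historic district (not: is located in Zone C) → Commercial License not required.
(d) closes 6:00 PM, after 5:00 PM → Trade Registration required.
(e) is located in the designated historic district (not: is located in Zone A) → Trade Permit not required.
(f) is located in the designated historic district; closes 6:00 PM, at/before 7:00 PM → Standard Permit required.
(g) prepares food on-site → exempt from Historic District Permit.
(h) does not offer live music → Trade Registration exemption does not apply.
(i) is located in the designated historic district; closes 6:00 PM, after 5:00 PM; provides lodging to guests → Historic District Permit required.
(j) is located in the designated historic district (not: is located in Zone B); prepares food on-site → Regulatory Certificate not required.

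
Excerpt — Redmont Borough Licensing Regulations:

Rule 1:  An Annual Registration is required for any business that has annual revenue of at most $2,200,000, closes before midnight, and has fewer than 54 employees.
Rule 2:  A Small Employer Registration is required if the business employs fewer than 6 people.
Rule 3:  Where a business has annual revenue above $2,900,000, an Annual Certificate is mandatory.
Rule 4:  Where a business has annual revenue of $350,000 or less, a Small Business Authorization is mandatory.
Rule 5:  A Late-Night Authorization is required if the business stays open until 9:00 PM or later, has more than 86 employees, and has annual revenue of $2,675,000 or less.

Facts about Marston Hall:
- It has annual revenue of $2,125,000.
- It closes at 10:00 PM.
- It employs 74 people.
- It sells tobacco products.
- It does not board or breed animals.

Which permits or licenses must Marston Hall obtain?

None

Rule 1: revenue $2,125,000 ≤ $2,200,000; closes 10:00 PM, at/before midnight; employees 74 ≥ 54 → Annual Registration not required.
Rule 2: employees 74 ≥ 6 → Small Employer Registration not required.
Rule 3: revenue $2,125,000 ≤ $2,900,000 → Annual Certificate not required.
Rule 4: revenue $2,125,000 > $350,000 → Small Business Authorization not required.
Rule 5: closes 10:00 PM, after 9:00 PM; employees 74 ≤ 86; revenue $2,125,000 ≤ $2,675,000 → Late-Night Authorization not required.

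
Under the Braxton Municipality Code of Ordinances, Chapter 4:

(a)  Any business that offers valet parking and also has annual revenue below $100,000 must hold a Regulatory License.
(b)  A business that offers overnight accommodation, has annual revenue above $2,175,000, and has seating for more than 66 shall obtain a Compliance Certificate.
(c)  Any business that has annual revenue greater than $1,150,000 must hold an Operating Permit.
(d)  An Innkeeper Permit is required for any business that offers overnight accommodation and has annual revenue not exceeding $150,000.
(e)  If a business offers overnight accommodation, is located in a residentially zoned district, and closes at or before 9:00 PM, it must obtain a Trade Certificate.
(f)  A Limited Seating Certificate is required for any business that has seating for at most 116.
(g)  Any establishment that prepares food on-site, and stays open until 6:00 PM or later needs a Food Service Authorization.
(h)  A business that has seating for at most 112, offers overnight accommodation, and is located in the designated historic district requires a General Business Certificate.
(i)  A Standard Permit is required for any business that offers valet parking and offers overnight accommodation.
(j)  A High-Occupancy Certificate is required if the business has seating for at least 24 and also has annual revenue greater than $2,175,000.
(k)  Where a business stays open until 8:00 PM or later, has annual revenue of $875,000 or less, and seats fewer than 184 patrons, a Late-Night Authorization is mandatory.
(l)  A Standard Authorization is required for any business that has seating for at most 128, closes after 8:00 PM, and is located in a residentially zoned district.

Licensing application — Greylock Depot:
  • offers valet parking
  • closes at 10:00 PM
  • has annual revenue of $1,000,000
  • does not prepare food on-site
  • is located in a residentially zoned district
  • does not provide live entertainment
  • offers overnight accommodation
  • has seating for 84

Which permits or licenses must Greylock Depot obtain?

Limited Seating Certificate, Standard Authorization, Standard Permit

(a) offers valet parking; revenue $1,000,000 ≥ $100,000 → Regulatory License not required.
(b) offers overnight accommodation; revenue $1,000,000 ≤ $2,175,000; seating 84 > 66 → Compliance Certificate not required.
(c) revenue $1,000,000 ≤ $1,150,000 → Operating Permit not required.
(d) offers overnight accommodation; revenue $1,000,000 > $150,000 → Innkeeper Permit not required.
(e) offers overnight accommodation; is located in a residentially zoned district; closes 10:00 PM, after 9:00 PM → Trade Certificate not required.
(f) seating 84 ≤ 116 → Limited Seating Certificate required.
(g) does not prepare food on-site; closes 10:00 PM, after 6:00 PM → Food Service Authorization not required.
(h) seating 84 ≤ 112; offers overnight accommodation; is located in a residentially zoned district (not: is located in the designated historic district) → General Business Certificate not required.
(i) offers valet parking; offers overnight accommodation → Standard Permit required.
(j) seating 84 ≥ 24; revenue $1,000,000 ≤ $2,175,000 → High-Occupancy Certificate not required.
(k) closes 10:00 PM, after 8:00 PM; revenue $1,000,000 > $875,000; seating 84 < 184 → Late-Night Authorization not required.
(l) seating 84 ≤ 128; closes 10:00 PM, after 8:00 PM; is located in a residentially zoned district → Standard Authorization required.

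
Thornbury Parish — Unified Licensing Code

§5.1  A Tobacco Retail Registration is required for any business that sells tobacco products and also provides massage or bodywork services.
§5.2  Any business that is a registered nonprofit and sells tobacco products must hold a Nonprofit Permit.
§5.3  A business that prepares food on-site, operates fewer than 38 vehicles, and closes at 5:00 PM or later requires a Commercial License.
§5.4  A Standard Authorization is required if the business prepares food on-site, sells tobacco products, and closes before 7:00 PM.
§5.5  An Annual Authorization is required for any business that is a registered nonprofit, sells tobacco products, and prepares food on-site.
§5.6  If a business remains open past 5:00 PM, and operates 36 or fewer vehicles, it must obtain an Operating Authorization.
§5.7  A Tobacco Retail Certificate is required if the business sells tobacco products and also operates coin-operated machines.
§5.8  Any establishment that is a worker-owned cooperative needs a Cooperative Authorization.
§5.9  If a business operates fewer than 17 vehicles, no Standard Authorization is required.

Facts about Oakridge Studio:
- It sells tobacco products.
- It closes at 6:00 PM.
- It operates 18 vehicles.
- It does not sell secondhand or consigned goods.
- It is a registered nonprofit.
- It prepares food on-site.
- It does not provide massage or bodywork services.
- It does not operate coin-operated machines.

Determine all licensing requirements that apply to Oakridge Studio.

§5.1 sells tobacco products; does not provide massage or bodywork services → Tobacco Retail Registration not required.
§5.2 is a registered nonprofit; sells tobacco products → Nonprofit Permit required.
§5.3 prepares food on-site; vehicles 18 < 38; closes 6:00 PM, after 5:00 PM → Commercial License required.
§5.4 prepares food on-site; sells tobacco products; closes 6:00 PM, at/before 7:00 PM → Standard Authorization required.
§5.5 is a registered nonprofit; sells tobacco products; prepares food on-site → Annual Authorization required.
§5.6 closes 6:00 PM, after 5:00 PM; vehicles 18 ≤ 36 → Operating Authorization required.
§5.7 sells tobacco products; does not operate coin-operated machines → Tobacco Retail Certificate not required.
§5.8 is a registered nonprofit (not: is a worker-owned cooperative) → Cooperative Authorization not required.
§5.9 vehicles 18 ≥ 17 → Standard Authorization exemption does not apply.

Annual Authorization, Commercial License, Nonprofit Permit, Operating Authorization, Standard Authorization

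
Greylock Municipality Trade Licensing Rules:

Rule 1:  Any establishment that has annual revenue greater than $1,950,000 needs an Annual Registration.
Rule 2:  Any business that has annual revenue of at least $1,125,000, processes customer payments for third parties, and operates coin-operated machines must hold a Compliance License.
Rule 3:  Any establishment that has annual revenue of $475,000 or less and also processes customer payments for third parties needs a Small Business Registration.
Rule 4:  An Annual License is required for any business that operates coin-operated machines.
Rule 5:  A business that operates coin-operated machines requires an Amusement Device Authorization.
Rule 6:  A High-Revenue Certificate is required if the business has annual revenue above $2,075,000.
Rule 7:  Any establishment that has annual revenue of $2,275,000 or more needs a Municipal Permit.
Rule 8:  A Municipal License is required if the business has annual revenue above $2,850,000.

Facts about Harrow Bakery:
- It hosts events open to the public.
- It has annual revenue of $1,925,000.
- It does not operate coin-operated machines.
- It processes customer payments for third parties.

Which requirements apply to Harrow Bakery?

None

Rule 1: revenue $1,925,000 ≤ $1,950,000 → Annual Registration not required.
Rule 2: revenue $1,925,000 ≥ $1,125,000; processes customer payments for third parties; does not operate coin-operated machines → Compliance License not required.
Rule 3: revenue $1,925,000 > $475,000; processes customer payments for third parties → Small Business Registration not required.
Rule 4: does not operate coin-operated machines → Annual License not required.
Rule 5: does not operate coin-operated machines → Amusement Device Authorization not required.
Rule 6: revenue $1,925,000 ≤ $2,075,000 → High-Revenue Certificate not required.
Rule 7: revenue $1,925,000 < $2,275,000 → Municipal Permit not required.
Rule 8: revenue $1,925,000 ≤ $2,850,000 → Municipal License not required.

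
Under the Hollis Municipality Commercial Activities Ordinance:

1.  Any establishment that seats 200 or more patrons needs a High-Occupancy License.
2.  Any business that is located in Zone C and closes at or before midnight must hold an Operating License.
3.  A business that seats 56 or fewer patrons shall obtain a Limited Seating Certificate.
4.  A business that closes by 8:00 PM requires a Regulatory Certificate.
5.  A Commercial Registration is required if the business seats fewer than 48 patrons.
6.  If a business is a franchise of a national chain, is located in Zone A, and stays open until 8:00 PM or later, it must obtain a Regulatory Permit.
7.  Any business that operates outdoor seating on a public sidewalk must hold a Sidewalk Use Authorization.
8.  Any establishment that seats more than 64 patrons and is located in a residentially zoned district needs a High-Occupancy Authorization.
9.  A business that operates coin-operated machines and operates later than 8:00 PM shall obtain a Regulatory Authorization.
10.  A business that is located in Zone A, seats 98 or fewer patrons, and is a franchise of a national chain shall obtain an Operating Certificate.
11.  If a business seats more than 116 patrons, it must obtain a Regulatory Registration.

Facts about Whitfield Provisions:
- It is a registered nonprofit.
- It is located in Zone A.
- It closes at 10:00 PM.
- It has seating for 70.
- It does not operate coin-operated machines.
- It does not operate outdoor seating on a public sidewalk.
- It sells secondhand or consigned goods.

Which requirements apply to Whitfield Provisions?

None

1. seating 70 < 200 → High-Occupancy License not required.
2. is located in Zone A (not: is located in Zone C); closes 10:00 PM, at/before midnight → Operating License not required.
3. seating 70 > 56 → Limited Seating Certificate not required.
4. closes 10:00 PM, after 8:00 PM → Regulatory Certificate not required.
5. seating 70 ≥ 48 → Commercial Registration not required.
6. is a registered nonprofit (not: is a franchise of a national chain); is located in Zone A; closes 10:00 PM, after 8:00 PM → Regulatory Permit not required.
7. does not operate outdoor seating on a public sidewalk → Sidewalk Use Authorization not required.
8. seating 70 > 64; is located in Zone A (not: is located in a residentially zoned district) → High-Occupancy Authorization not required.
9. does not operate coin-operated machines; closes 10:00 PM, after 8:00 PM → Regulatory Authorization not required.
10. is located in Zone A; seating 70 ≤ 98; is a registered nonprofit (not: is a franchise of a national chain) → Operating Certificate not required.
11. seating 70 ≤ 116 → Regulatory Registration not required.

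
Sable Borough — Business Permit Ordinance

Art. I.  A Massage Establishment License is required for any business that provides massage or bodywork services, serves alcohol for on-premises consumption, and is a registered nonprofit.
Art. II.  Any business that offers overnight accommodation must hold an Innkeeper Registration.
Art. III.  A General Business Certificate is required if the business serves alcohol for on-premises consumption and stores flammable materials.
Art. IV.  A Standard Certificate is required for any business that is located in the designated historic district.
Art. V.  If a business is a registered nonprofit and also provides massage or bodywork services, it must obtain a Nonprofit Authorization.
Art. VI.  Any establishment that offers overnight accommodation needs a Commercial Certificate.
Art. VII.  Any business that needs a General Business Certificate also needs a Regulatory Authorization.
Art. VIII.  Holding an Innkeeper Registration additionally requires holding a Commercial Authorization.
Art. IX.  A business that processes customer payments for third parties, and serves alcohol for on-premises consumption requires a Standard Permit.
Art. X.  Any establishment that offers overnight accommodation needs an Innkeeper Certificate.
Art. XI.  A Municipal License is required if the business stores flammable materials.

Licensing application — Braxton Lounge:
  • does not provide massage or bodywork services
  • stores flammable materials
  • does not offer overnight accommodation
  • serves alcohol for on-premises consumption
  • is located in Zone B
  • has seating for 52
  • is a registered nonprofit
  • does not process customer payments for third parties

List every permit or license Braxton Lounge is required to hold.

Art. I. does not provide massage or bodywork services; serves alcohol for on-premises consumption; is a registered nonprofit → Massage Establishment License not required.
Art. II. does not offer overnight accommodation → Innkeeper Registration not required.
Art. III. serves alcohol for on-premises consumption; stores flammable materials → General Business Certificate required.
Art. IV. is located in Zone B (not: is located in the designated historic district) → Standard Certificate not required.
Art. V. is a registered nonprofit; does not provide massage or bodywork services → Nonprofit Authorization not required.
Art. VI. does not offer overnight accommodation → Commercial Certificate not required.
Art. VII. General Business Certificate is required → Regulatory Authorization also required.
Art. VIII. Innkeeper Registration is not required → no effect.
Art. IX. does not process customer payments for third parties; serves alcohol for on-premises consumption → Standard Permit not required.
Art. X. does not offer overnight accommodation → Innkeeper Certificate not required.
Art. XI. stores flammable materials → Municipal License required.

General Business Certificate, Municipal License, Regulatory Authorization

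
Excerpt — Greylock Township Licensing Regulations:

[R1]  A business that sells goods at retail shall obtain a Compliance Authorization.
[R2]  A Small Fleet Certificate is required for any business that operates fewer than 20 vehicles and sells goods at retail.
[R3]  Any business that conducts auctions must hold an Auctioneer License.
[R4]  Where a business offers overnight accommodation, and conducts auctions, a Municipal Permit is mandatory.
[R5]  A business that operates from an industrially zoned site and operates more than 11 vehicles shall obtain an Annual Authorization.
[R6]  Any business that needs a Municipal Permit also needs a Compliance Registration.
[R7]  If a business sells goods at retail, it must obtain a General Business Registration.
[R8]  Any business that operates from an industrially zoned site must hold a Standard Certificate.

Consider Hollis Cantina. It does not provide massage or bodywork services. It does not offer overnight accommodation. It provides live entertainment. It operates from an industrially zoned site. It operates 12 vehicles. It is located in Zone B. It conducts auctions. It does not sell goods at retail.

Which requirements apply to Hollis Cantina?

Annual Authorization, Auctioneer License, Standard Certificate

[R1] does not sell goods at retail → Compliance Authorization not required.
[R2] vehicles 12 < 20; does not sell goods at retail → Small Fleet Certificate not required.
[R3] conducts auctions → Auctioneer License required.
[R4] does not offer overnight accommodation; conducts auctions → Municipal Permit not required.
[R5] operates from an industrially zoned site; vehicles 12 > 11 → Annual Authorization required.
[R6] Municipal Permit is not required → no effect.
[R7] does not sell goods at retail → General Business Registration not required.
[R8] operates from an industrially zoned site → Standard Certificate required.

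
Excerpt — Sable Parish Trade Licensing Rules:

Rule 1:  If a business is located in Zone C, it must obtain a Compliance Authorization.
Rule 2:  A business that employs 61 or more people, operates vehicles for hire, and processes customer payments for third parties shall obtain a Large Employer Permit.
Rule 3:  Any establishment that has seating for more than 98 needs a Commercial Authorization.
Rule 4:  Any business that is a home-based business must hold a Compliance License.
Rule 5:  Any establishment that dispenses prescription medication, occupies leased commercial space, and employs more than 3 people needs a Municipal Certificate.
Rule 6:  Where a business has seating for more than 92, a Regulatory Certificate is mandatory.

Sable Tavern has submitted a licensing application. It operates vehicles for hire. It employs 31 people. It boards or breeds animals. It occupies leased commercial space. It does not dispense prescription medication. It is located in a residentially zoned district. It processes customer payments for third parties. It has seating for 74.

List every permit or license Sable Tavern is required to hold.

None

Rule 1: is located in a residentially zoned district (not: is located in Zone C) → Compliance Authorization not required.
Rule 2: employees 31 < 61; operates vehicles for hire; processes customer payments for third parties → Large Employer Permit not required.
Rule 3: seating 74 ≤ 98 → Commercial Authorization not required.
Rule 4: occupies leased commercial space (not: is a home-based business) → Compliance License not required.
Rule 5: does not dispense prescription medication; occupies leased commercial space; employees 31 > 3 → Municipal Certificate not required.
Rule 6: seating 74 ≤ 92 → Regulatory Certificate not required.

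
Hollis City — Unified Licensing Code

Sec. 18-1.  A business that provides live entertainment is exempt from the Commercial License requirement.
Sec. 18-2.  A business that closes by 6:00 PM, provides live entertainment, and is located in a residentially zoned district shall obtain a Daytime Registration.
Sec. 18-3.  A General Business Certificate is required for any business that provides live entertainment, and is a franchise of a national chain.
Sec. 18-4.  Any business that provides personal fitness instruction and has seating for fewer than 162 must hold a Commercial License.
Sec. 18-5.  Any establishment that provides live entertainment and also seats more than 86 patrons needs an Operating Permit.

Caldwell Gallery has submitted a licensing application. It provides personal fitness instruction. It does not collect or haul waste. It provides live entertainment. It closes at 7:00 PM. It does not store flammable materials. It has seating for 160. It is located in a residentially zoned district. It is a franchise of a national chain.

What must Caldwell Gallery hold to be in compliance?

General Business Certificate, Operating Permit

Sec. 18-1. provides live entertainment → exempt from Commercial License.
Sec. 18-2. closes 7:00 PM, after 6:00 PM; provides live entertainment; is located in a residentially zoned district → Daytime Registration not required.
Sec. 18-3. provides live entertainment; is a franchise of a national chain → General Business Certificate required.
Sec. 18-4. provides personal fitness instruction; seating 160 < 162 → Commercial License required.
Sec. 18-5. provides live entertainment; seating 160 > 86 → Operating Permit required.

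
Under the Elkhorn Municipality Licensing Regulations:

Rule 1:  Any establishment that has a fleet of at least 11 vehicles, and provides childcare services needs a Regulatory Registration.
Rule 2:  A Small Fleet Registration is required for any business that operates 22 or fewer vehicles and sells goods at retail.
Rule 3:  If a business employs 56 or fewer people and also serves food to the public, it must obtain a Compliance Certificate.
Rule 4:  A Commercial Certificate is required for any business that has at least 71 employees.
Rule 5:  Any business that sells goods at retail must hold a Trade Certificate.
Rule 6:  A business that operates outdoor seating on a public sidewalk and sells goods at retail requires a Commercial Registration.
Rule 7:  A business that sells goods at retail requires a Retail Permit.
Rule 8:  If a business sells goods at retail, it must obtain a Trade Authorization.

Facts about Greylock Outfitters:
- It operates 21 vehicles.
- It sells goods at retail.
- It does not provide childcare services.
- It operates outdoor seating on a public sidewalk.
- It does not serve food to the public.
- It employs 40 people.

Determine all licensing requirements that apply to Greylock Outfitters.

Rule 1: vehicles 21 ≥ 11; does not provide childcare services → Regulatory Registration not required.
Rule 2: vehicles 21 ≤ 22; sells goods at retail → Small Fleet Registration required.
Rule 3: employees 40 ≤ 56; does not serve food to the public → Compliance Certificate not required.
Rule 4: employees 40 < 71 → Commercial Certificate not required.
Rule 5: sells goods at retail → Trade Certificate required.
Rule 6: operates outdoor seating on a public sidewalk; sells goods at retail → Commercial Registration required.
Rule 7: sells goods at retail → Retail Permit required.
Rule 8: sells goods at retail → Trade Authorization required.

Commercial Registration, Retail Permit, Small Fleet Registration, Trade Authorization, Trade Certificate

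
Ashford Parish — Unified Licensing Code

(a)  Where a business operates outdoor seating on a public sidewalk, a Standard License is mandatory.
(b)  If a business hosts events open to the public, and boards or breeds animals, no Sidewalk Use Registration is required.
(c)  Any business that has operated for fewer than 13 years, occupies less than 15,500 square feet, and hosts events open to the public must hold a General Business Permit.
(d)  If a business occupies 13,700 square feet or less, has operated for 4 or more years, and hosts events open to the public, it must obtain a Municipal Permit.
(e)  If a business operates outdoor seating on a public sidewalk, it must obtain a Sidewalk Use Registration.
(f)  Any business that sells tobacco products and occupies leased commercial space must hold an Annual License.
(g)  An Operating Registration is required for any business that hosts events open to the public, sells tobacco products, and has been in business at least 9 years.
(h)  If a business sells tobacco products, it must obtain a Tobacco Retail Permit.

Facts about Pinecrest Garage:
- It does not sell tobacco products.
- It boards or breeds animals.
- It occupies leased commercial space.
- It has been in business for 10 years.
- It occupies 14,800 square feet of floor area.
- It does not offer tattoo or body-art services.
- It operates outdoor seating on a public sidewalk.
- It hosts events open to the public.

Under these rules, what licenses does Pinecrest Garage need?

(a) operates outdoor seating on a public sidewalk → Standard License required.
(b) hosts events open to the public; boards or breeds animals → exempt from Sidewalk Use Registration.
(c) years in business 10 < 13; floor area 14,800 square feet < 15,500 square feet; hosts events open to the public → General Business Permit required.
(d) floor area 14,800 square feet > 13,700 square feet; years in business 10 ≥ 4; hosts events open to the public → Municipal Permit not required.
(e) operates outdoor seating on a public sidewalk → Sidewalk Use Registration required.
(f) does not sell tobacco products; occupies leased commercial space → Annual License not required.
(g) hosts events open to the public; does not sell tobacco products; years in business 10 ≥ 9 → Operating Registration not required.
(h) does not sell tobacco products → Tobacco Retail Permit not required.

General Business Permit, Standard License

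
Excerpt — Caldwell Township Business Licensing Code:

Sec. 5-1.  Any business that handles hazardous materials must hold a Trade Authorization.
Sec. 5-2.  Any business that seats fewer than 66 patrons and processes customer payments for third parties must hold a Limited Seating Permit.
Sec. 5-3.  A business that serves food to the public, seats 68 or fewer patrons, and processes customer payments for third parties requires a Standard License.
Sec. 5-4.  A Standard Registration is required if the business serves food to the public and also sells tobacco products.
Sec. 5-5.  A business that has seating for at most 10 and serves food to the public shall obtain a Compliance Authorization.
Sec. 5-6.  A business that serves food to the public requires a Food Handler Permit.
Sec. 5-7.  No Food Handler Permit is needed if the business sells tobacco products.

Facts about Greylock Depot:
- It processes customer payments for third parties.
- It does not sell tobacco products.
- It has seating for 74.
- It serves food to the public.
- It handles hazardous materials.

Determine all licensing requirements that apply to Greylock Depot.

Sec. 5-1. handles hazardous materials → Trade Authorization required.
Sec. 5-2. seating 74 ≥ 66; processes customer payments for third parties → Limited Seating Permit not required.
Sec. 5-3. serves food to the public; seating 74 > 68; processes customer payments for third parties → Standard License not required.
Sec. 5-4. serves food to the public; does not sell tobacco products → Standard Registration not required.
Sec. 5-5. seating 74 > 10; serves food to the public → Compliance Authorization not required.
Sec. 5-6. serves food to the public → Food Handler Permit required.
Sec. 5-7. does not sell tobacco products → Food Handler Permit exemption does not apply.

Food Handler Permit, Trade Authorization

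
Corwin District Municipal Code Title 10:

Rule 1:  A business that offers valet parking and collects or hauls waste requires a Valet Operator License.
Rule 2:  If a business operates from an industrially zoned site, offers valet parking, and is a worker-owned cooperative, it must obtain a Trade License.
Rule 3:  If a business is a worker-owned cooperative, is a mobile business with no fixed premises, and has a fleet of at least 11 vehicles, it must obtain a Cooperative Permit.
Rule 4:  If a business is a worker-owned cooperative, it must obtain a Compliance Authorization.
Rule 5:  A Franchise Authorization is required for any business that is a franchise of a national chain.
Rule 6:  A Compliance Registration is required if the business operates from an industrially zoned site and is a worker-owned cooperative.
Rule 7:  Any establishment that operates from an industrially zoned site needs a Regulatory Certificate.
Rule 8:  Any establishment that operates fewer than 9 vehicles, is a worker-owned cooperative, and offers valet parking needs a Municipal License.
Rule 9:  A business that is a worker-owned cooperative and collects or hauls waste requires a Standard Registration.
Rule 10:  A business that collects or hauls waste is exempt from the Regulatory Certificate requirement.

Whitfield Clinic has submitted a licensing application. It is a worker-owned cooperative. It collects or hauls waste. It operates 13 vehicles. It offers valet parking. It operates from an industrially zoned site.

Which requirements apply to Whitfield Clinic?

Compliance Authorization, Compliance Registration, Standard Registration, Trade License, Valet Operator License

Rule 1: offers valet parking; collects or hauls waste → Valet Operator License required.
Rule 2: operates from an industrially zoned site; offers valet parking; is a worker-owned cooperative → Trade License required.
Rule 3: is a worker-owned cooperative; operates from an industrially zoned site (not: is a mobile business with no fixed premises); vehicles 13 ≥ 11 → Cooperative Permit not required.
Rule 4: is a worker-owned cooperative → Compliance Authorization required.
Rule 5: is a worker-owned cooperative (not: is a franchise of a national chain) → Franchise Authorization not required.
Rule 6: operates from an industrially zoned site; is a worker-owned cooperative → Compliance Registration required.
Rule 7: operates from an industrially zoned site → Regulatory Certificate required.
Rule 8: vehicles 13 ≥ 9; is a worker-owned cooperative; offers valet parking → Municipal License not required.
Rule 9: is a worker-owned cooperative; collects or hauls waste → Standard Registration required.
Rule 10: collects or hauls waste → exempt from Regulatory Certificate.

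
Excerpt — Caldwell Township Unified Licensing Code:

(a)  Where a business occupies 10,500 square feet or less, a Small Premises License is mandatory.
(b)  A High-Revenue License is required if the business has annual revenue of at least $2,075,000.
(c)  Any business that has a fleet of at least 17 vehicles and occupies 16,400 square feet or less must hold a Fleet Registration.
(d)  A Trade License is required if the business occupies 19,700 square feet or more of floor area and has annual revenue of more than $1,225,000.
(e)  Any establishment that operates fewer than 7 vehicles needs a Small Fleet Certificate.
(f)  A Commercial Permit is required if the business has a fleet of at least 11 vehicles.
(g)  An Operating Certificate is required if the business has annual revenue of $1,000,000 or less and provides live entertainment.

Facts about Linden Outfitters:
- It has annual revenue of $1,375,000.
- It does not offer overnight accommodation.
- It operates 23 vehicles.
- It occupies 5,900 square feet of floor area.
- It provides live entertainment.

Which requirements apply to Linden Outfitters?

Commercial Permit, Fleet Registration, Small Premises License

(a) floor area 5,900 square feet ≤ 10,500 square feet → Small Premises License required.
(b) revenue $1,375,000 < $2,075,000 → High-Revenue License not required.
(c) vehicles 23 ≥ 17; floor area 5,900 square feet ≤ 16,400 square feet → Fleet Registration required.
(d) floor area 5,900 square feet < 19,700 square feet; revenue $1,375,000 > $1,225,000 → Trade License not required.
(e) vehicles 23 ≥ 7 → Small Fleet Certificate not required.
(f) vehicles 23 ≥ 11 → Commercial Permit required.
(g) revenue $1,375,000 > $1,000,000; provides live entertainment → Operating Certificate not required.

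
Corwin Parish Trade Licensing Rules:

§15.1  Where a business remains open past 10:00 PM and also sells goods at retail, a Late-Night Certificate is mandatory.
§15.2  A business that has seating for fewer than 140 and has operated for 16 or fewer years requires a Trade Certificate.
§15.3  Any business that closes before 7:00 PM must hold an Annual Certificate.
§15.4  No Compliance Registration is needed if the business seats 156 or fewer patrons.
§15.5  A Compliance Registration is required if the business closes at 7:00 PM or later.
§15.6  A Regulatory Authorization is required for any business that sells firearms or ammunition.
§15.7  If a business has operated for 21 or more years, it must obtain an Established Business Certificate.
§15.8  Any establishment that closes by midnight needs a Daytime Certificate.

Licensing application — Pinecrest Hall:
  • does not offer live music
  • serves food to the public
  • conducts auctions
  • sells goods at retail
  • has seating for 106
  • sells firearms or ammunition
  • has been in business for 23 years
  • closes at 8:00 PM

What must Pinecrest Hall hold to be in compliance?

Daytime Certificate, Established Business Certificate, Regulatory Authorization

§15.1 closes 8:00 PM, at/before 10:00 PM; sells goods at retail → Late-Night Certificate not required.
§15.2 seating 106 < 140; years in business 23 > 16 → Trade Certificate not required.
§15.3 closes 8:00 PM, after 7:00 PM → Annual Certificate not required.
§15.4 seating 106 ≤ 156 → exempt from Compliance Registration.
§15.5 closes 8:00 PM, after 7:00 PM → Compliance Registration required.
§15.6 sells firearms or ammunition → Regulatory Authorization required.
§15.7 years in business 23 ≥ 21 → Established Business Certificate required.
§15.8 closes 8:00 PM, at/before midnight → Daytime Certificate required.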